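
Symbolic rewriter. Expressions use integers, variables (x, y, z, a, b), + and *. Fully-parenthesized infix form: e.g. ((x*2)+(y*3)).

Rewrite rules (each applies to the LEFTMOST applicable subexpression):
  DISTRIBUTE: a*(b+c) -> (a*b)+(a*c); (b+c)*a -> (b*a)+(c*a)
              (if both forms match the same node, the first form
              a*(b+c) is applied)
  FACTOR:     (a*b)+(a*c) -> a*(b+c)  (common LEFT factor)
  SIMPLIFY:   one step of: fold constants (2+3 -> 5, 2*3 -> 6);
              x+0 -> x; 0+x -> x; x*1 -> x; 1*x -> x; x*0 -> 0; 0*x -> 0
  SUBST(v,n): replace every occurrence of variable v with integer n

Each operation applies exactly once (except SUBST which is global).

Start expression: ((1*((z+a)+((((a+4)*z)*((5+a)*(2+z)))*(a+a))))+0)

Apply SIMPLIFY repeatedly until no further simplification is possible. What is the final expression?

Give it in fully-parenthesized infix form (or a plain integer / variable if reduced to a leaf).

Answer: ((z+a)+((((a+4)*z)*((5+a)*(2+z)))*(a+a)))

Derivation:
Start: ((1*((z+a)+((((a+4)*z)*((5+a)*(2+z)))*(a+a))))+0)
Step 1: at root: ((1*((z+a)+((((a+4)*z)*((5+a)*(2+z)))*(a+a))))+0) -> (1*((z+a)+((((a+4)*z)*((5+a)*(2+z)))*(a+a)))); overall: ((1*((z+a)+((((a+4)*z)*((5+a)*(2+z)))*(a+a))))+0) -> (1*((z+a)+((((a+4)*z)*((5+a)*(2+z)))*(a+a))))
Step 2: at root: (1*((z+a)+((((a+4)*z)*((5+a)*(2+z)))*(a+a)))) -> ((z+a)+((((a+4)*z)*((5+a)*(2+z)))*(a+a))); overall: (1*((z+a)+((((a+4)*z)*((5+a)*(2+z)))*(a+a)))) -> ((z+a)+((((a+4)*z)*((5+a)*(2+z)))*(a+a)))
Fixed point: ((z+a)+((((a+4)*z)*((5+a)*(2+z)))*(a+a)))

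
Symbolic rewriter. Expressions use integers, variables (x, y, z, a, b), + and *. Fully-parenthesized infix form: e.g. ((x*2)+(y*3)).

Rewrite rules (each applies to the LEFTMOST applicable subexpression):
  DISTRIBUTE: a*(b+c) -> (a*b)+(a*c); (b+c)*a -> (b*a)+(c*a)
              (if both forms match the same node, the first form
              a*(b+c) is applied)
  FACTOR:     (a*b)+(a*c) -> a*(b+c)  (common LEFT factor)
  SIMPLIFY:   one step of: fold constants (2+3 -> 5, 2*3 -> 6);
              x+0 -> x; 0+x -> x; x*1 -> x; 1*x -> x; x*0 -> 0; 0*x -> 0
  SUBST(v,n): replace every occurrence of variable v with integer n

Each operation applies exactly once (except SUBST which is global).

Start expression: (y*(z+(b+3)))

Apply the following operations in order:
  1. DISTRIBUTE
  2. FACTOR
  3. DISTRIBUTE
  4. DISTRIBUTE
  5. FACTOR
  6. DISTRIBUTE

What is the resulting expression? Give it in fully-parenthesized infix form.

Answer: ((y*z)+((y*b)+(y*3)))

Derivation:
Start: (y*(z+(b+3)))
Apply DISTRIBUTE at root (target: (y*(z+(b+3)))): (y*(z+(b+3))) -> ((y*z)+(y*(b+3)))
Apply FACTOR at root (target: ((y*z)+(y*(b+3)))): ((y*z)+(y*(b+3))) -> (y*(z+(b+3)))
Apply DISTRIBUTE at root (target: (y*(z+(b+3)))): (y*(z+(b+3))) -> ((y*z)+(y*(b+3)))
Apply DISTRIBUTE at R (target: (y*(b+3))): ((y*z)+(y*(b+3))) -> ((y*z)+((y*b)+(y*3)))
Apply FACTOR at R (target: ((y*b)+(y*3))): ((y*z)+((y*b)+(y*3))) -> ((y*z)+(y*(b+3)))
Apply DISTRIBUTE at R (target: (y*(b+3))): ((y*z)+(y*(b+3))) -> ((y*z)+((y*b)+(y*3)))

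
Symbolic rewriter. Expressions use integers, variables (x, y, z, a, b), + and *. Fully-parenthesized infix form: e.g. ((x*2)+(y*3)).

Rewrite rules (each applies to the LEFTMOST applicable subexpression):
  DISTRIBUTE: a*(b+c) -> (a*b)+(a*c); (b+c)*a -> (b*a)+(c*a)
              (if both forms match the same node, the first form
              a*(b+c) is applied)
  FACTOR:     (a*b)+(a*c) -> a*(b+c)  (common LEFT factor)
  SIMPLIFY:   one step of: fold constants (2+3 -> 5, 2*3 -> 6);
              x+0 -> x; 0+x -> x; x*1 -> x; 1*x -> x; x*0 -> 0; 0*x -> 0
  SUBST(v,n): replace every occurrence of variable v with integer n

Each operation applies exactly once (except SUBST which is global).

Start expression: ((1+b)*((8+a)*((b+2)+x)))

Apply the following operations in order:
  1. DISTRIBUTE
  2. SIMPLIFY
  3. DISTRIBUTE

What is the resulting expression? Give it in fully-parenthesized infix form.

Start: ((1+b)*((8+a)*((b+2)+x)))
Apply DISTRIBUTE at root (target: ((1+b)*((8+a)*((b+2)+x)))): ((1+b)*((8+a)*((b+2)+x))) -> ((1*((8+a)*((b+2)+x)))+(b*((8+a)*((b+2)+x))))
Apply SIMPLIFY at L (target: (1*((8+a)*((b+2)+x)))): ((1*((8+a)*((b+2)+x)))+(b*((8+a)*((b+2)+x)))) -> (((8+a)*((b+2)+x))+(b*((8+a)*((b+2)+x))))
Apply DISTRIBUTE at L (target: ((8+a)*((b+2)+x))): (((8+a)*((b+2)+x))+(b*((8+a)*((b+2)+x)))) -> ((((8+a)*(b+2))+((8+a)*x))+(b*((8+a)*((b+2)+x))))

Answer: ((((8+a)*(b+2))+((8+a)*x))+(b*((8+a)*((b+2)+x))))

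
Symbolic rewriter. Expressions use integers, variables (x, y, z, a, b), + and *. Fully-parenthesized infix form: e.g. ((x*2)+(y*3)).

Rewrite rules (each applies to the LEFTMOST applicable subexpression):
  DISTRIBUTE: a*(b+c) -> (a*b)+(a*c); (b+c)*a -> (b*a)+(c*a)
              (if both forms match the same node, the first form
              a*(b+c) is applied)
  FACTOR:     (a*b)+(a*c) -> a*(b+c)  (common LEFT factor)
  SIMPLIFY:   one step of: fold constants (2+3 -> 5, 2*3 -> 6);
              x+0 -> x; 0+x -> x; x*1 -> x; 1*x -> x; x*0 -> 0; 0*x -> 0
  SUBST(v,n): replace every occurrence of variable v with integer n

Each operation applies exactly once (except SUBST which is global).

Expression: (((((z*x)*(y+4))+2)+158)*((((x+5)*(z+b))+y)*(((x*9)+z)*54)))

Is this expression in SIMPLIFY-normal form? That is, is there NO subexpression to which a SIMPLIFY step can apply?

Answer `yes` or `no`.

Expression: (((((z*x)*(y+4))+2)+158)*((((x+5)*(z+b))+y)*(((x*9)+z)*54)))
Scanning for simplifiable subexpressions (pre-order)...
  at root: (((((z*x)*(y+4))+2)+158)*((((x+5)*(z+b))+y)*(((x*9)+z)*54))) (not simplifiable)
  at L: ((((z*x)*(y+4))+2)+158) (not simplifiable)
  at LL: (((z*x)*(y+4))+2) (not simplifiable)
  at LLL: ((z*x)*(y+4)) (not simplifiable)
  at LLLL: (z*x) (not simplifiable)
  at LLLR: (y+4) (not simplifiable)
  at R: ((((x+5)*(z+b))+y)*(((x*9)+z)*54)) (not simplifiable)
  at RL: (((x+5)*(z+b))+y) (not simplifiable)
  at RLL: ((x+5)*(z+b)) (not simplifiable)
  at RLLL: (x+5) (not simplifiable)
  at RLLR: (z+b) (not simplifiable)
  at RR: (((x*9)+z)*54) (not simplifiable)
  at RRL: ((x*9)+z) (not simplifiable)
  at RRLL: (x*9) (not simplifiable)
Result: no simplifiable subexpression found -> normal form.

Answer: yes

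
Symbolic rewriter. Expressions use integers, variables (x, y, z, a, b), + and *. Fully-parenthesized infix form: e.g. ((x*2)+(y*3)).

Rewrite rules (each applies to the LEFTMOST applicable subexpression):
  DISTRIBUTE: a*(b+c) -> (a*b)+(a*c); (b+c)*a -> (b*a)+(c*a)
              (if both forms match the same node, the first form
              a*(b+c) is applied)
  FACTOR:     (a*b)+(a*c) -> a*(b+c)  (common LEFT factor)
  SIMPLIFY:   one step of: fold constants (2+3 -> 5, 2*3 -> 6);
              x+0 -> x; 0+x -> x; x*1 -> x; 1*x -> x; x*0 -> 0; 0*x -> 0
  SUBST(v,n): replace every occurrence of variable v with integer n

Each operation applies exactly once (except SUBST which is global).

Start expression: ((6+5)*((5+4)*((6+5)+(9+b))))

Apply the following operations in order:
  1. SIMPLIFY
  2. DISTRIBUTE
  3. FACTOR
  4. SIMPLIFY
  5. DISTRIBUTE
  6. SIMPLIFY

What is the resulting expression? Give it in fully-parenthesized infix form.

Answer: (11*((9*11)+(9*(9+b))))

Derivation:
Start: ((6+5)*((5+4)*((6+5)+(9+b))))
Apply SIMPLIFY at L (target: (6+5)): ((6+5)*((5+4)*((6+5)+(9+b)))) -> (11*((5+4)*((6+5)+(9+b))))
Apply DISTRIBUTE at R (target: ((5+4)*((6+5)+(9+b)))): (11*((5+4)*((6+5)+(9+b)))) -> (11*(((5+4)*(6+5))+((5+4)*(9+b))))
Apply FACTOR at R (target: (((5+4)*(6+5))+((5+4)*(9+b)))): (11*(((5+4)*(6+5))+((5+4)*(9+b)))) -> (11*((5+4)*((6+5)+(9+b))))
Apply SIMPLIFY at RL (target: (5+4)): (11*((5+4)*((6+5)+(9+b)))) -> (11*(9*((6+5)+(9+b))))
Apply DISTRIBUTE at R (target: (9*((6+5)+(9+b)))): (11*(9*((6+5)+(9+b)))) -> (11*((9*(6+5))+(9*(9+b))))
Apply SIMPLIFY at RLR (target: (6+5)): (11*((9*(6+5))+(9*(9+b)))) -> (11*((9*11)+(9*(9+b))))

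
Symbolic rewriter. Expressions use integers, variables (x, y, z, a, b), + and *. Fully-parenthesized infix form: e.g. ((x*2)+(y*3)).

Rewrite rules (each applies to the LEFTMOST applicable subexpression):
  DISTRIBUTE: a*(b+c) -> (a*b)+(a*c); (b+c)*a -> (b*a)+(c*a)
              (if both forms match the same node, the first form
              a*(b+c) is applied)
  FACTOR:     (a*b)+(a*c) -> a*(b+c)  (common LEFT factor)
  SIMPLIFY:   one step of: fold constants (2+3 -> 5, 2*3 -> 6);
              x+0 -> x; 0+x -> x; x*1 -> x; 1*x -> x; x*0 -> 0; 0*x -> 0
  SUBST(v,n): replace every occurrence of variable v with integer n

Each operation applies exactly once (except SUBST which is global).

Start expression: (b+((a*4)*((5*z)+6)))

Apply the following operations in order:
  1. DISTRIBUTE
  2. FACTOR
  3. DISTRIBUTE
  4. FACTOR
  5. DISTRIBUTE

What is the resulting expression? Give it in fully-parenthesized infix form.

Answer: (b+(((a*4)*(5*z))+((a*4)*6)))

Derivation:
Start: (b+((a*4)*((5*z)+6)))
Apply DISTRIBUTE at R (target: ((a*4)*((5*z)+6))): (b+((a*4)*((5*z)+6))) -> (b+(((a*4)*(5*z))+((a*4)*6)))
Apply FACTOR at R (target: (((a*4)*(5*z))+((a*4)*6))): (b+(((a*4)*(5*z))+((a*4)*6))) -> (b+((a*4)*((5*z)+6)))
Apply DISTRIBUTE at R (target: ((a*4)*((5*z)+6))): (b+((a*4)*((5*z)+6))) -> (b+(((a*4)*(5*z))+((a*4)*6)))
Apply FACTOR at R (target: (((a*4)*(5*z))+((a*4)*6))): (b+(((a*4)*(5*z))+((a*4)*6))) -> (b+((a*4)*((5*z)+6)))
Apply DISTRIBUTE at R (target: ((a*4)*((5*z)+6))): (b+((a*4)*((5*z)+6))) -> (b+(((a*4)*(5*z))+((a*4)*6)))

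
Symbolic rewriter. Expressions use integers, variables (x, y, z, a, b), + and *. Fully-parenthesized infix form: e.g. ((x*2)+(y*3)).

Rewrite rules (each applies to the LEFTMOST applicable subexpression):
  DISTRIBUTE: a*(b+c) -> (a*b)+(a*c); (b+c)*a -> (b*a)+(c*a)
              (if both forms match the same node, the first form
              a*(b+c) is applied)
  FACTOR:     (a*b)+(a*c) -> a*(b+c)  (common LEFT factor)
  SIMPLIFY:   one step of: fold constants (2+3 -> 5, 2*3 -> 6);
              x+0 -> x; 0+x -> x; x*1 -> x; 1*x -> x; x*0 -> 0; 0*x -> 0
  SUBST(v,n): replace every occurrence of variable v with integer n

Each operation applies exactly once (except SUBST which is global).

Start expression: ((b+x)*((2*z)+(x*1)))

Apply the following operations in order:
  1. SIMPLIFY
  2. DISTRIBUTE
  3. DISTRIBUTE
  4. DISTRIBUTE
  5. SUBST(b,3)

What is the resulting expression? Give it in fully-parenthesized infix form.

Answer: (((3*(2*z))+(x*(2*z)))+((3*x)+(x*x)))

Derivation:
Start: ((b+x)*((2*z)+(x*1)))
Apply SIMPLIFY at RR (target: (x*1)): ((b+x)*((2*z)+(x*1))) -> ((b+x)*((2*z)+x))
Apply DISTRIBUTE at root (target: ((b+x)*((2*z)+x))): ((b+x)*((2*z)+x)) -> (((b+x)*(2*z))+((b+x)*x))
Apply DISTRIBUTE at L (target: ((b+x)*(2*z))): (((b+x)*(2*z))+((b+x)*x)) -> (((b*(2*z))+(x*(2*z)))+((b+x)*x))
Apply DISTRIBUTE at R (target: ((b+x)*x)): (((b*(2*z))+(x*(2*z)))+((b+x)*x)) -> (((b*(2*z))+(x*(2*z)))+((b*x)+(x*x)))
Apply SUBST(b,3): (((b*(2*z))+(x*(2*z)))+((b*x)+(x*x))) -> (((3*(2*z))+(x*(2*z)))+((3*x)+(x*x)))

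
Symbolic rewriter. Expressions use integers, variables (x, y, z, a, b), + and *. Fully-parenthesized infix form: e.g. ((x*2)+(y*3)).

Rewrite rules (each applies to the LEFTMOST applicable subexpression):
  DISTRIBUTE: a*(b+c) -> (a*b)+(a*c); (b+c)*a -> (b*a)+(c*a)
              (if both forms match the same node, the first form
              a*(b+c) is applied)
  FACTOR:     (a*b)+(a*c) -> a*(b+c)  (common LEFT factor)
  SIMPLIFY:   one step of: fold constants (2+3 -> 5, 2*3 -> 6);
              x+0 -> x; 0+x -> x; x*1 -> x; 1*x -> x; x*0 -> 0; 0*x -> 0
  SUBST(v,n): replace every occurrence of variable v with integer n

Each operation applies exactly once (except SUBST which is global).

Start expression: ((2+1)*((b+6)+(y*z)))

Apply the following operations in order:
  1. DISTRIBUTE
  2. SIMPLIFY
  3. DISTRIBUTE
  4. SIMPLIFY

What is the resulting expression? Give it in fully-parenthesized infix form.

Start: ((2+1)*((b+6)+(y*z)))
Apply DISTRIBUTE at root (target: ((2+1)*((b+6)+(y*z)))): ((2+1)*((b+6)+(y*z))) -> (((2+1)*(b+6))+((2+1)*(y*z)))
Apply SIMPLIFY at LL (target: (2+1)): (((2+1)*(b+6))+((2+1)*(y*z))) -> ((3*(b+6))+((2+1)*(y*z)))
Apply DISTRIBUTE at L (target: (3*(b+6))): ((3*(b+6))+((2+1)*(y*z))) -> (((3*b)+(3*6))+((2+1)*(y*z)))
Apply SIMPLIFY at LR (target: (3*6)): (((3*b)+(3*6))+((2+1)*(y*z))) -> (((3*b)+18)+((2+1)*(y*z)))

Answer: (((3*b)+18)+((2+1)*(y*z)))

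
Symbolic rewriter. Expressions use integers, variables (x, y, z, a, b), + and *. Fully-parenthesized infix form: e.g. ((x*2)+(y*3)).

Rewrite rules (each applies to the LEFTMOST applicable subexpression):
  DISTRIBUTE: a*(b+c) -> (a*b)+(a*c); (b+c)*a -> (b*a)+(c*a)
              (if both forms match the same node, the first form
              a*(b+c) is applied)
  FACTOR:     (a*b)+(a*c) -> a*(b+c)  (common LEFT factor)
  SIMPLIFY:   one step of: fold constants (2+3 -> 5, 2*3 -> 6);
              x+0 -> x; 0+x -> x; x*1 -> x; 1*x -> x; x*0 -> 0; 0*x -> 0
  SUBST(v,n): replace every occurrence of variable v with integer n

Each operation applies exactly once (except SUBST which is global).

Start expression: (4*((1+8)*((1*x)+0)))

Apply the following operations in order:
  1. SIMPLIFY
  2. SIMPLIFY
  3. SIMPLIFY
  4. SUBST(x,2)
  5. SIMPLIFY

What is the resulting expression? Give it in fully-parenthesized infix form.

Start: (4*((1+8)*((1*x)+0)))
Apply SIMPLIFY at RL (target: (1+8)): (4*((1+8)*((1*x)+0))) -> (4*(9*((1*x)+0)))
Apply SIMPLIFY at RR (target: ((1*x)+0)): (4*(9*((1*x)+0))) -> (4*(9*(1*x)))
Apply SIMPLIFY at RR (target: (1*x)): (4*(9*(1*x))) -> (4*(9*x))
Apply SUBST(x,2): (4*(9*x)) -> (4*(9*2))
Apply SIMPLIFY at R (target: (9*2)): (4*(9*2)) -> (4*18)

Answer: (4*18)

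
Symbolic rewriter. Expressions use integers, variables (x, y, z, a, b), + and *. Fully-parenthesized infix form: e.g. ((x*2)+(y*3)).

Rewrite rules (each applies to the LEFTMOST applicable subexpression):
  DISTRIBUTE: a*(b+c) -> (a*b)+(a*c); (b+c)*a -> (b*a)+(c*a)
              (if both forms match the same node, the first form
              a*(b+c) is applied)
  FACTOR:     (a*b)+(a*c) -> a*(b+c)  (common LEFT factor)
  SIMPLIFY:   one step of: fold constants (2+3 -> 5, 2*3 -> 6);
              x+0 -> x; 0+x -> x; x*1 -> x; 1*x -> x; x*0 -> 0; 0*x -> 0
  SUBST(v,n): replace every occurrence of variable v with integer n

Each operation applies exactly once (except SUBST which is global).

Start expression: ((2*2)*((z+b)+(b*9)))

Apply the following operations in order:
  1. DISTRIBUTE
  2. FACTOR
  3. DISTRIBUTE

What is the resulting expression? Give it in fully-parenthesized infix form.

Answer: (((2*2)*(z+b))+((2*2)*(b*9)))

Derivation:
Start: ((2*2)*((z+b)+(b*9)))
Apply DISTRIBUTE at root (target: ((2*2)*((z+b)+(b*9)))): ((2*2)*((z+b)+(b*9))) -> (((2*2)*(z+b))+((2*2)*(b*9)))
Apply FACTOR at root (target: (((2*2)*(z+b))+((2*2)*(b*9)))): (((2*2)*(z+b))+((2*2)*(b*9))) -> ((2*2)*((z+b)+(b*9)))
Apply DISTRIBUTE at root (target: ((2*2)*((z+b)+(b*9)))): ((2*2)*((z+b)+(b*9))) -> (((2*2)*(z+b))+((2*2)*(b*9)))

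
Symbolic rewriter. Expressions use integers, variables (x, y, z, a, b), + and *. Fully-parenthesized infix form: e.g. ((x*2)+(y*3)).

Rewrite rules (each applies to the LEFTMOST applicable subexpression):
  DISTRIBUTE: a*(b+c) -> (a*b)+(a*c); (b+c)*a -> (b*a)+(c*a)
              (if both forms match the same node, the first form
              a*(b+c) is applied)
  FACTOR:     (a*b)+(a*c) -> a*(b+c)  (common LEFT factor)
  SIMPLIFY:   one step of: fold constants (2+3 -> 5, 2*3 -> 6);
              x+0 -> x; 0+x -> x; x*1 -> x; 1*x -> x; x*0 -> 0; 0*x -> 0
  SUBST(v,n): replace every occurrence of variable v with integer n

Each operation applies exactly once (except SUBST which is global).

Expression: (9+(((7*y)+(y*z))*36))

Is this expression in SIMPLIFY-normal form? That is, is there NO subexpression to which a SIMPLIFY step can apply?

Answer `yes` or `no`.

Expression: (9+(((7*y)+(y*z))*36))
Scanning for simplifiable subexpressions (pre-order)...
  at root: (9+(((7*y)+(y*z))*36)) (not simplifiable)
  at R: (((7*y)+(y*z))*36) (not simplifiable)
  at RL: ((7*y)+(y*z)) (not simplifiable)
  at RLL: (7*y) (not simplifiable)
  at RLR: (y*z) (not simplifiable)
Result: no simplifiable subexpression found -> normal form.

Answer: yes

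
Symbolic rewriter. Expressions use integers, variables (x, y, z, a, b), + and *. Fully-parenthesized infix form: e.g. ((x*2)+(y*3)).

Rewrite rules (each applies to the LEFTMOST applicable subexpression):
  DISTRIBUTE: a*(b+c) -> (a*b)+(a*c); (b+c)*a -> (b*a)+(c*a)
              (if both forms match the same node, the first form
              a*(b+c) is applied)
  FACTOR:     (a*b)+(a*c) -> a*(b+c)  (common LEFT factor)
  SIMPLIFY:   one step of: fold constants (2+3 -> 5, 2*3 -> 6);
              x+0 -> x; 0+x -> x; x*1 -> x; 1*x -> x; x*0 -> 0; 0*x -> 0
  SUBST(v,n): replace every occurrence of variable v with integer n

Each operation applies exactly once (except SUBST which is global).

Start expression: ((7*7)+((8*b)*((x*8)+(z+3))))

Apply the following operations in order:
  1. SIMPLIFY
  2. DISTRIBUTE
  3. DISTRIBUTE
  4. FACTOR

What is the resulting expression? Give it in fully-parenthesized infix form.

Answer: (49+(((8*b)*(x*8))+((8*b)*(z+3))))

Derivation:
Start: ((7*7)+((8*b)*((x*8)+(z+3))))
Apply SIMPLIFY at L (target: (7*7)): ((7*7)+((8*b)*((x*8)+(z+3)))) -> (49+((8*b)*((x*8)+(z+3))))
Apply DISTRIBUTE at R (target: ((8*b)*((x*8)+(z+3)))): (49+((8*b)*((x*8)+(z+3)))) -> (49+(((8*b)*(x*8))+((8*b)*(z+3))))
Apply DISTRIBUTE at RR (target: ((8*b)*(z+3))): (49+(((8*b)*(x*8))+((8*b)*(z+3)))) -> (49+(((8*b)*(x*8))+(((8*b)*z)+((8*b)*3))))
Apply FACTOR at RR (target: (((8*b)*z)+((8*b)*3))): (49+(((8*b)*(x*8))+(((8*b)*z)+((8*b)*3)))) -> (49+(((8*b)*(x*8))+((8*b)*(z+3))))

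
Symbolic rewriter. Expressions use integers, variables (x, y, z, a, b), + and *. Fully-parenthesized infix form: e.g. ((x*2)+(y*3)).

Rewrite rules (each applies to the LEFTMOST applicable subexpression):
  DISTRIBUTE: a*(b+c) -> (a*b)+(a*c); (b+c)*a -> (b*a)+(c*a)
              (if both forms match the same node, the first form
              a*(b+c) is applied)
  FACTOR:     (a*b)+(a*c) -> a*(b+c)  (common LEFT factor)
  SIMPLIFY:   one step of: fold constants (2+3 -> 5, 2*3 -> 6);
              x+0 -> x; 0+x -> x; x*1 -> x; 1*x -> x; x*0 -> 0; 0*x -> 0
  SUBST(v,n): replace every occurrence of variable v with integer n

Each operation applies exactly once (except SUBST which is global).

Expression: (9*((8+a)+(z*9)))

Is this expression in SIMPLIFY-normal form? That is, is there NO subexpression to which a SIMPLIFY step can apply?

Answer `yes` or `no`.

Answer: yes

Derivation:
Expression: (9*((8+a)+(z*9)))
Scanning for simplifiable subexpressions (pre-order)...
  at root: (9*((8+a)+(z*9))) (not simplifiable)
  at R: ((8+a)+(z*9)) (not simplifiable)
  at RL: (8+a) (not simplifiable)
  at RR: (z*9) (not simplifiable)
Result: no simplifiable subexpression found -> normal form.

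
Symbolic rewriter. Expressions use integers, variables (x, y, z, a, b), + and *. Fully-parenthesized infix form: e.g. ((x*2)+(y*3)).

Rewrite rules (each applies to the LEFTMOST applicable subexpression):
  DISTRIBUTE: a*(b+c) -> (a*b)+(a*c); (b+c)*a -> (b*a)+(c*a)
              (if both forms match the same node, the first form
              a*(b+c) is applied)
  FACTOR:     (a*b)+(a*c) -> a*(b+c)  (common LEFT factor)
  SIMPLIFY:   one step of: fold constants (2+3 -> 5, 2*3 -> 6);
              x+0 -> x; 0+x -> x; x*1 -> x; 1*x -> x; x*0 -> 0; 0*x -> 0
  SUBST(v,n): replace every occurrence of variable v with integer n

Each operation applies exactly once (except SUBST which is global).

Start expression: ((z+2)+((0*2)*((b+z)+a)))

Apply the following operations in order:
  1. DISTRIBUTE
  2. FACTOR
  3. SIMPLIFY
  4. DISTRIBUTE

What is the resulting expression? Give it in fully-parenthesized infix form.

Answer: ((z+2)+((0*(b+z))+(0*a)))

Derivation:
Start: ((z+2)+((0*2)*((b+z)+a)))
Apply DISTRIBUTE at R (target: ((0*2)*((b+z)+a))): ((z+2)+((0*2)*((b+z)+a))) -> ((z+2)+(((0*2)*(b+z))+((0*2)*a)))
Apply FACTOR at R (target: (((0*2)*(b+z))+((0*2)*a))): ((z+2)+(((0*2)*(b+z))+((0*2)*a))) -> ((z+2)+((0*2)*((b+z)+a)))
Apply SIMPLIFY at RL (target: (0*2)): ((z+2)+((0*2)*((b+z)+a))) -> ((z+2)+(0*((b+z)+a)))
Apply DISTRIBUTE at R (target: (0*((b+z)+a))): ((z+2)+(0*((b+z)+a))) -> ((z+2)+((0*(b+z))+(0*a)))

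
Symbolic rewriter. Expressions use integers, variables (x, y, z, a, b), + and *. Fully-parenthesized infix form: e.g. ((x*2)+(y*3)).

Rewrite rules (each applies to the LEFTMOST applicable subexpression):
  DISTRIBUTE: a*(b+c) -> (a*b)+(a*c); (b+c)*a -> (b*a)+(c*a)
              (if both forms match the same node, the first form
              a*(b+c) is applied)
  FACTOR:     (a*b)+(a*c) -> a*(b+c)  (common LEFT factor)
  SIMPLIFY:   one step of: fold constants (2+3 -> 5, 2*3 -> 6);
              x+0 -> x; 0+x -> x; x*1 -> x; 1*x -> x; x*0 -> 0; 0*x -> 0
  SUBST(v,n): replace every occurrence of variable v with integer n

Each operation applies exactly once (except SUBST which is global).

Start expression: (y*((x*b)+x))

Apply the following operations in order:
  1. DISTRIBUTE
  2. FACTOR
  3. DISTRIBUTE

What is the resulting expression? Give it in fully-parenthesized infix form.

Start: (y*((x*b)+x))
Apply DISTRIBUTE at root (target: (y*((x*b)+x))): (y*((x*b)+x)) -> ((y*(x*b))+(y*x))
Apply FACTOR at root (target: ((y*(x*b))+(y*x))): ((y*(x*b))+(y*x)) -> (y*((x*b)+x))
Apply DISTRIBUTE at root (target: (y*((x*b)+x))): (y*((x*b)+x)) -> ((y*(x*b))+(y*x))

Answer: ((y*(x*b))+(y*x))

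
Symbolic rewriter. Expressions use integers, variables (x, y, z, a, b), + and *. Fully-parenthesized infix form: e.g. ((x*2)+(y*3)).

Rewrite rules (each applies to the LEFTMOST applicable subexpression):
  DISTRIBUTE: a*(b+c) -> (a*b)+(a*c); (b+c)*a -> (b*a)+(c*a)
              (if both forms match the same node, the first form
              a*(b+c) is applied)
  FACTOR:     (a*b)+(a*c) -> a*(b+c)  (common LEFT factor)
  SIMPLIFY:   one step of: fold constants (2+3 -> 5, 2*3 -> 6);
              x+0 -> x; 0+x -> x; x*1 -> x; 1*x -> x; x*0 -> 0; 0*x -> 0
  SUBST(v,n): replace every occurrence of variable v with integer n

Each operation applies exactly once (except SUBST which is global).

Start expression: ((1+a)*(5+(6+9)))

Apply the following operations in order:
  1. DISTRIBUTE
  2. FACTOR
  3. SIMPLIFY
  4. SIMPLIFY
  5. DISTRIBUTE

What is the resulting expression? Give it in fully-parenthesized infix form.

Answer: ((1*20)+(a*20))

Derivation:
Start: ((1+a)*(5+(6+9)))
Apply DISTRIBUTE at root (target: ((1+a)*(5+(6+9)))): ((1+a)*(5+(6+9))) -> (((1+a)*5)+((1+a)*(6+9)))
Apply FACTOR at root (target: (((1+a)*5)+((1+a)*(6+9)))): (((1+a)*5)+((1+a)*(6+9))) -> ((1+a)*(5+(6+9)))
Apply SIMPLIFY at RR (target: (6+9)): ((1+a)*(5+(6+9))) -> ((1+a)*(5+15))
Apply SIMPLIFY at R (target: (5+15)): ((1+a)*(5+15)) -> ((1+a)*20)
Apply DISTRIBUTE at root (target: ((1+a)*20)): ((1+a)*20) -> ((1*20)+(a*20))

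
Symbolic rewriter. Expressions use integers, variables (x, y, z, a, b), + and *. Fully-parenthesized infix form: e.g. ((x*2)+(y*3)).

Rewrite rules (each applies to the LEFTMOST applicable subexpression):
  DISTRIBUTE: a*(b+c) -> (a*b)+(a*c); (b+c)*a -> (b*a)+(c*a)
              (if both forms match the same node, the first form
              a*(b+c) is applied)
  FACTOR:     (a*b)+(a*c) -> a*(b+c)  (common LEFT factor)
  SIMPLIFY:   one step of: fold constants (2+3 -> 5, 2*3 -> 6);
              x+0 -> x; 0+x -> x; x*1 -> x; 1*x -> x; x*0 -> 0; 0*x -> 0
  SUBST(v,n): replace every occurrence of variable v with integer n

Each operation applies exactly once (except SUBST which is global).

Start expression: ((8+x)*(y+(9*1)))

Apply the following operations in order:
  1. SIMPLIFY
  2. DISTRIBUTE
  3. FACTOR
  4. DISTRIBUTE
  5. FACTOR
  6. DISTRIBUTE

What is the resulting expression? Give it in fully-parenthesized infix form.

Start: ((8+x)*(y+(9*1)))
Apply SIMPLIFY at RR (target: (9*1)): ((8+x)*(y+(9*1))) -> ((8+x)*(y+9))
Apply DISTRIBUTE at root (target: ((8+x)*(y+9))): ((8+x)*(y+9)) -> (((8+x)*y)+((8+x)*9))
Apply FACTOR at root (target: (((8+x)*y)+((8+x)*9))): (((8+x)*y)+((8+x)*9)) -> ((8+x)*(y+9))
Apply DISTRIBUTE at root (target: ((8+x)*(y+9))): ((8+x)*(y+9)) -> (((8+x)*y)+((8+x)*9))
Apply FACTOR at root (target: (((8+x)*y)+((8+x)*9))): (((8+x)*y)+((8+x)*9)) -> ((8+x)*(y+9))
Apply DISTRIBUTE at root (target: ((8+x)*(y+9))): ((8+x)*(y+9)) -> (((8+x)*y)+((8+x)*9))

Answer: (((8+x)*y)+((8+x)*9))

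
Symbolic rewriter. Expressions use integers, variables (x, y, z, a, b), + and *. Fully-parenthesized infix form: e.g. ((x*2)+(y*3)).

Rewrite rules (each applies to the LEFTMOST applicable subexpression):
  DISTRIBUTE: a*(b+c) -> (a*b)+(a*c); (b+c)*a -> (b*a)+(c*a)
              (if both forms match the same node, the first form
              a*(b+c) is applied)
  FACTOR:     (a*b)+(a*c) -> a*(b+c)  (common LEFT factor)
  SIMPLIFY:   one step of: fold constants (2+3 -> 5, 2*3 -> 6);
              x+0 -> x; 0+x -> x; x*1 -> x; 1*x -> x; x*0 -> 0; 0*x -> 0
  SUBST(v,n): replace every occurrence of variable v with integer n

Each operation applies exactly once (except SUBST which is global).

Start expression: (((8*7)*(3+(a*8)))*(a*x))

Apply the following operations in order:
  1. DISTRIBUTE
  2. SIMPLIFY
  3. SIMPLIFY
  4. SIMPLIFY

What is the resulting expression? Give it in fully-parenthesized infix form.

Answer: ((168+(56*(a*8)))*(a*x))

Derivation:
Start: (((8*7)*(3+(a*8)))*(a*x))
Apply DISTRIBUTE at L (target: ((8*7)*(3+(a*8)))): (((8*7)*(3+(a*8)))*(a*x)) -> ((((8*7)*3)+((8*7)*(a*8)))*(a*x))
Apply SIMPLIFY at LLL (target: (8*7)): ((((8*7)*3)+((8*7)*(a*8)))*(a*x)) -> (((56*3)+((8*7)*(a*8)))*(a*x))
Apply SIMPLIFY at LL (target: (56*3)): (((56*3)+((8*7)*(a*8)))*(a*x)) -> ((168+((8*7)*(a*8)))*(a*x))
Apply SIMPLIFY at LRL (target: (8*7)): ((168+((8*7)*(a*8)))*(a*x)) -> ((168+(56*(a*8)))*(a*x))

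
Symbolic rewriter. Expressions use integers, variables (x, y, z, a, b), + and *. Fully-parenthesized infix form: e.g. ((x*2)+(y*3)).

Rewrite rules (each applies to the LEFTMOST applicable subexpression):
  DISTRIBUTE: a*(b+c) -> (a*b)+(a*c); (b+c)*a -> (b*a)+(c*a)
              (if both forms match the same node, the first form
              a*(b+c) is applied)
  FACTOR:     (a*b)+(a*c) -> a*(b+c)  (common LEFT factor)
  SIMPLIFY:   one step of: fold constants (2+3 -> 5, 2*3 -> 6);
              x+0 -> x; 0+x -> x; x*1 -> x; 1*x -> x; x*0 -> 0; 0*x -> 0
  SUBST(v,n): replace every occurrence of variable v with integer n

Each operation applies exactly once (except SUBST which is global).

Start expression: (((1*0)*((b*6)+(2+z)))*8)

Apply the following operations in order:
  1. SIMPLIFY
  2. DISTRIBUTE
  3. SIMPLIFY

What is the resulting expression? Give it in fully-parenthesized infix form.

Start: (((1*0)*((b*6)+(2+z)))*8)
Apply SIMPLIFY at LL (target: (1*0)): (((1*0)*((b*6)+(2+z)))*8) -> ((0*((b*6)+(2+z)))*8)
Apply DISTRIBUTE at L (target: (0*((b*6)+(2+z)))): ((0*((b*6)+(2+z)))*8) -> (((0*(b*6))+(0*(2+z)))*8)
Apply SIMPLIFY at LL (target: (0*(b*6))): (((0*(b*6))+(0*(2+z)))*8) -> ((0+(0*(2+z)))*8)

Answer: ((0+(0*(2+z)))*8)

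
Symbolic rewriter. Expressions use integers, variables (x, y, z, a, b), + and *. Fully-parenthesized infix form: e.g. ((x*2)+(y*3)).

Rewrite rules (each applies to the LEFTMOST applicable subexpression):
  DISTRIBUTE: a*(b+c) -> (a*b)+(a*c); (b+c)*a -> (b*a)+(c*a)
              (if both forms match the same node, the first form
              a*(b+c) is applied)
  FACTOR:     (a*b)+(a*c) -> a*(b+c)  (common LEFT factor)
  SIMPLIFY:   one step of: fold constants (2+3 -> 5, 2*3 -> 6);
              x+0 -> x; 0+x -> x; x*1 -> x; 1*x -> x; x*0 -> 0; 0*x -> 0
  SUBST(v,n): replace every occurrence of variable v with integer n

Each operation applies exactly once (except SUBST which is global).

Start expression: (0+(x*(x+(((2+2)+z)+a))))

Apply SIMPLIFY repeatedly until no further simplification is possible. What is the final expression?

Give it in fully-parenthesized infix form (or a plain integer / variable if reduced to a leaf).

Answer: (x*(x+((4+z)+a)))

Derivation:
Start: (0+(x*(x+(((2+2)+z)+a))))
Step 1: at root: (0+(x*(x+(((2+2)+z)+a)))) -> (x*(x+(((2+2)+z)+a))); overall: (0+(x*(x+(((2+2)+z)+a)))) -> (x*(x+(((2+2)+z)+a)))
Step 2: at RRLL: (2+2) -> 4; overall: (x*(x+(((2+2)+z)+a))) -> (x*(x+((4+z)+a)))
Fixed point: (x*(x+((4+z)+a)))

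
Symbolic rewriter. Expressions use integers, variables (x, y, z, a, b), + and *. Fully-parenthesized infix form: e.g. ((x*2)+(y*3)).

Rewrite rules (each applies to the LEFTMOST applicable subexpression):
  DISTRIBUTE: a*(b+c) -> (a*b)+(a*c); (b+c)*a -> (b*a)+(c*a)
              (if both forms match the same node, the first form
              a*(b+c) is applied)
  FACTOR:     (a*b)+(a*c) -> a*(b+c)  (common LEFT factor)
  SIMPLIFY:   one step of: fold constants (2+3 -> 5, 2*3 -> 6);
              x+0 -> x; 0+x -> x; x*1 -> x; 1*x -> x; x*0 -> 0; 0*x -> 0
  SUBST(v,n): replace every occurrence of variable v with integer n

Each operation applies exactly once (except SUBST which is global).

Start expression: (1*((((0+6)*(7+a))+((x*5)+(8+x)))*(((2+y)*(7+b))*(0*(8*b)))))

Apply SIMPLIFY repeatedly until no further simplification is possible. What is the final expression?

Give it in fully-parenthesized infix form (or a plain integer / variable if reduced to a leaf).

Start: (1*((((0+6)*(7+a))+((x*5)+(8+x)))*(((2+y)*(7+b))*(0*(8*b)))))
Step 1: at root: (1*((((0+6)*(7+a))+((x*5)+(8+x)))*(((2+y)*(7+b))*(0*(8*b))))) -> ((((0+6)*(7+a))+((x*5)+(8+x)))*(((2+y)*(7+b))*(0*(8*b)))); overall: (1*((((0+6)*(7+a))+((x*5)+(8+x)))*(((2+y)*(7+b))*(0*(8*b))))) -> ((((0+6)*(7+a))+((x*5)+(8+x)))*(((2+y)*(7+b))*(0*(8*b))))
Step 2: at LLL: (0+6) -> 6; overall: ((((0+6)*(7+a))+((x*5)+(8+x)))*(((2+y)*(7+b))*(0*(8*b)))) -> (((6*(7+a))+((x*5)+(8+x)))*(((2+y)*(7+b))*(0*(8*b))))
Step 3: at RR: (0*(8*b)) -> 0; overall: (((6*(7+a))+((x*5)+(8+x)))*(((2+y)*(7+b))*(0*(8*b)))) -> (((6*(7+a))+((x*5)+(8+x)))*(((2+y)*(7+b))*0))
Step 4: at R: (((2+y)*(7+b))*0) -> 0; overall: (((6*(7+a))+((x*5)+(8+x)))*(((2+y)*(7+b))*0)) -> (((6*(7+a))+((x*5)+(8+x)))*0)
Step 5: at root: (((6*(7+a))+((x*5)+(8+x)))*0) -> 0; overall: (((6*(7+a))+((x*5)+(8+x)))*0) -> 0
Fixed point: 0

Answer: 0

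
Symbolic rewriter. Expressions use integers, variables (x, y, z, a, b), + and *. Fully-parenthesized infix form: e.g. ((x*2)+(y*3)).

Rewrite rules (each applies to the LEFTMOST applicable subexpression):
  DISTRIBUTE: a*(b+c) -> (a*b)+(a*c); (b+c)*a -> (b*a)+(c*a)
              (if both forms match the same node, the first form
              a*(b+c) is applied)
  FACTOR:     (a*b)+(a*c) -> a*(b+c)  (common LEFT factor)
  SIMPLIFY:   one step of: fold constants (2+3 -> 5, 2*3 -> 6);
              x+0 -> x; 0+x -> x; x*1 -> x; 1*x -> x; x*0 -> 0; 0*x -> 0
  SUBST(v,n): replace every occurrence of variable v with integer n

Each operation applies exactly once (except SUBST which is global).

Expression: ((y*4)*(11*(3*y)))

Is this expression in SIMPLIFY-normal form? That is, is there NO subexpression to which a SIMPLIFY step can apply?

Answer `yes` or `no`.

Expression: ((y*4)*(11*(3*y)))
Scanning for simplifiable subexpressions (pre-order)...
  at root: ((y*4)*(11*(3*y))) (not simplifiable)
  at L: (y*4) (not simplifiable)
  at R: (11*(3*y)) (not simplifiable)
  at RR: (3*y) (not simplifiable)
Result: no simplifiable subexpression found -> normal form.

Answer: yes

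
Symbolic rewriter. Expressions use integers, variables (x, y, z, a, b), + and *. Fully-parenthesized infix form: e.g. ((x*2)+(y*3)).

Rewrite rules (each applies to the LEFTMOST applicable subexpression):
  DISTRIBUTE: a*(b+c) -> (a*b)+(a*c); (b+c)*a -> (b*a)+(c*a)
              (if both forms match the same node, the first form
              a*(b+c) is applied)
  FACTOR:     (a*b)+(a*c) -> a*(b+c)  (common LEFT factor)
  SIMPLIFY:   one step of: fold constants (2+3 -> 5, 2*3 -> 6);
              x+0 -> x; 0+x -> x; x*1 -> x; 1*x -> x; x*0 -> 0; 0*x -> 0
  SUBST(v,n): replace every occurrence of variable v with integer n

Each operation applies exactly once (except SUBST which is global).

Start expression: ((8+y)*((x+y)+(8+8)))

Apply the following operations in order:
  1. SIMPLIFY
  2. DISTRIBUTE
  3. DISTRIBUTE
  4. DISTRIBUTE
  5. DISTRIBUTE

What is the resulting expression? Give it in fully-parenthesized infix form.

Start: ((8+y)*((x+y)+(8+8)))
Apply SIMPLIFY at RR (target: (8+8)): ((8+y)*((x+y)+(8+8))) -> ((8+y)*((x+y)+16))
Apply DISTRIBUTE at root (target: ((8+y)*((x+y)+16))): ((8+y)*((x+y)+16)) -> (((8+y)*(x+y))+((8+y)*16))
Apply DISTRIBUTE at L (target: ((8+y)*(x+y))): (((8+y)*(x+y))+((8+y)*16)) -> ((((8+y)*x)+((8+y)*y))+((8+y)*16))
Apply DISTRIBUTE at LL (target: ((8+y)*x)): ((((8+y)*x)+((8+y)*y))+((8+y)*16)) -> ((((8*x)+(y*x))+((8+y)*y))+((8+y)*16))
Apply DISTRIBUTE at LR (target: ((8+y)*y)): ((((8*x)+(y*x))+((8+y)*y))+((8+y)*16)) -> ((((8*x)+(y*x))+((8*y)+(y*y)))+((8+y)*16))

Answer: ((((8*x)+(y*x))+((8*y)+(y*y)))+((8+y)*16))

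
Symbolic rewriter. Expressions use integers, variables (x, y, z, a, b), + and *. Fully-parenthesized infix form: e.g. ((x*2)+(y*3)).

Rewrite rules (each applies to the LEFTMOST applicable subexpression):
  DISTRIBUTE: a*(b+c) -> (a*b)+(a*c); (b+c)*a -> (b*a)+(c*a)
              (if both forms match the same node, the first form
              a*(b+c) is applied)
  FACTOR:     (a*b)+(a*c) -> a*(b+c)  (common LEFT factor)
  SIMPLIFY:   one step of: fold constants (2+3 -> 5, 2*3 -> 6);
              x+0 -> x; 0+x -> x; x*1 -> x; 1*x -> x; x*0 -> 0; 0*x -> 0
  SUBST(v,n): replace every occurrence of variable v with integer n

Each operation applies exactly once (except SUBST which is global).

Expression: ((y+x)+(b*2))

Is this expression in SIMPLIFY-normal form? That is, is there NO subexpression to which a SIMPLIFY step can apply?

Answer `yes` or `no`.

Answer: yes

Derivation:
Expression: ((y+x)+(b*2))
Scanning for simplifiable subexpressions (pre-order)...
  at root: ((y+x)+(b*2)) (not simplifiable)
  at L: (y+x) (not simplifiable)
  at R: (b*2) (not simplifiable)
Result: no simplifiable subexpression found -> normal form.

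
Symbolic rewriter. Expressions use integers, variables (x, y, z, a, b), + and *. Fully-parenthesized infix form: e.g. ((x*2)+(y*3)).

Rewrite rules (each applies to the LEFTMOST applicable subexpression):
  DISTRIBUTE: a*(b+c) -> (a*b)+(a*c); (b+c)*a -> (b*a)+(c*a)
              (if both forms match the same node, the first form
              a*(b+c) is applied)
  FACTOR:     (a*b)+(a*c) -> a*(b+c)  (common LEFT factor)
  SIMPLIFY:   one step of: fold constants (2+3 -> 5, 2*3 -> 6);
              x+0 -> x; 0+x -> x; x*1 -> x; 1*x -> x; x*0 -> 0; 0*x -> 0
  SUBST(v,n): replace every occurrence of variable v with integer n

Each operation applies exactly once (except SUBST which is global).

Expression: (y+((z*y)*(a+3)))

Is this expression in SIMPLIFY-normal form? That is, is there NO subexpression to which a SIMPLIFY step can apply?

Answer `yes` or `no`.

Expression: (y+((z*y)*(a+3)))
Scanning for simplifiable subexpressions (pre-order)...
  at root: (y+((z*y)*(a+3))) (not simplifiable)
  at R: ((z*y)*(a+3)) (not simplifiable)
  at RL: (z*y) (not simplifiable)
  at RR: (a+3) (not simplifiable)
Result: no simplifiable subexpression found -> normal form.

Answer: yes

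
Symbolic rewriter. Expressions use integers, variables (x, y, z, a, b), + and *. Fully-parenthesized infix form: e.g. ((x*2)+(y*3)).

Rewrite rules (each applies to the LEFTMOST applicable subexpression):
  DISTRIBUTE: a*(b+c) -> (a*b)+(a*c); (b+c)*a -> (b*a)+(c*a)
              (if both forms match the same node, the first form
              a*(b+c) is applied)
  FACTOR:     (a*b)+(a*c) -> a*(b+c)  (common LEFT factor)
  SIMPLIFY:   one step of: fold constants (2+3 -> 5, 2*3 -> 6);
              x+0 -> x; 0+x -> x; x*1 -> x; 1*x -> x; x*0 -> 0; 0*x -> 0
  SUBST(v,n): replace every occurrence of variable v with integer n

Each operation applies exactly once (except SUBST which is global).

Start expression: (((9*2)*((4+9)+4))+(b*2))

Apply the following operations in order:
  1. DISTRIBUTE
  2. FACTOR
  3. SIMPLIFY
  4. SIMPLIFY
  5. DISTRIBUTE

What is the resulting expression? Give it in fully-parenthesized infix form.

Answer: (((18*13)+(18*4))+(b*2))

Derivation:
Start: (((9*2)*((4+9)+4))+(b*2))
Apply DISTRIBUTE at L (target: ((9*2)*((4+9)+4))): (((9*2)*((4+9)+4))+(b*2)) -> ((((9*2)*(4+9))+((9*2)*4))+(b*2))
Apply FACTOR at L (target: (((9*2)*(4+9))+((9*2)*4))): ((((9*2)*(4+9))+((9*2)*4))+(b*2)) -> (((9*2)*((4+9)+4))+(b*2))
Apply SIMPLIFY at LL (target: (9*2)): (((9*2)*((4+9)+4))+(b*2)) -> ((18*((4+9)+4))+(b*2))
Apply SIMPLIFY at LRL (target: (4+9)): ((18*((4+9)+4))+(b*2)) -> ((18*(13+4))+(b*2))
Apply DISTRIBUTE at L (target: (18*(13+4))): ((18*(13+4))+(b*2)) -> (((18*13)+(18*4))+(b*2))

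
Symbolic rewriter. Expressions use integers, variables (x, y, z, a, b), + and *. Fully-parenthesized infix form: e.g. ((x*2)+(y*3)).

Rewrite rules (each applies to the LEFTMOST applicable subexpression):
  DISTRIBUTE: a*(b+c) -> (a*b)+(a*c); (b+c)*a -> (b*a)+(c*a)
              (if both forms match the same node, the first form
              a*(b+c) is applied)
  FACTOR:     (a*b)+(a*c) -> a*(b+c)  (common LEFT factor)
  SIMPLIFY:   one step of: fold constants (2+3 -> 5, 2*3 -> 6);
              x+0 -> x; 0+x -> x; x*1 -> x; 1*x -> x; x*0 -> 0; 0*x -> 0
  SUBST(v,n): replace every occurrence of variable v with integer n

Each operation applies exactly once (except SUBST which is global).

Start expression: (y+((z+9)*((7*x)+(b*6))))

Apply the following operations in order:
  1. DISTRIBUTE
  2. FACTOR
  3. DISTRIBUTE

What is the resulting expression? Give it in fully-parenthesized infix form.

Start: (y+((z+9)*((7*x)+(b*6))))
Apply DISTRIBUTE at R (target: ((z+9)*((7*x)+(b*6)))): (y+((z+9)*((7*x)+(b*6)))) -> (y+(((z+9)*(7*x))+((z+9)*(b*6))))
Apply FACTOR at R (target: (((z+9)*(7*x))+((z+9)*(b*6)))): (y+(((z+9)*(7*x))+((z+9)*(b*6)))) -> (y+((z+9)*((7*x)+(b*6))))
Apply DISTRIBUTE at R (target: ((z+9)*((7*x)+(b*6)))): (y+((z+9)*((7*x)+(b*6)))) -> (y+(((z+9)*(7*x))+((z+9)*(b*6))))

Answer: (y+(((z+9)*(7*x))+((z+9)*(b*6))))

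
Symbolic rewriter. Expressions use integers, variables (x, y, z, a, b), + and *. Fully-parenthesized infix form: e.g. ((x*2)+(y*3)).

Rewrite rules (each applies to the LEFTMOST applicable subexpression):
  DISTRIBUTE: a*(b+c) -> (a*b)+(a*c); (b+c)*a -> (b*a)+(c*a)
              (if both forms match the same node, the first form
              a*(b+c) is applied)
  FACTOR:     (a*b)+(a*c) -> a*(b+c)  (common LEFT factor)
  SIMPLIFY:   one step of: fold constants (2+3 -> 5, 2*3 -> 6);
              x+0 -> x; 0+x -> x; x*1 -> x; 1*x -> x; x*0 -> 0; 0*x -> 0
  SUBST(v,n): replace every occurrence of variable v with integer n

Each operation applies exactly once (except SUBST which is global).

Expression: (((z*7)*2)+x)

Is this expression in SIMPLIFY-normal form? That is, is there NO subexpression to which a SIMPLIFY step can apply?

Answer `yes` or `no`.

Expression: (((z*7)*2)+x)
Scanning for simplifiable subexpressions (pre-order)...
  at root: (((z*7)*2)+x) (not simplifiable)
  at L: ((z*7)*2) (not simplifiable)
  at LL: (z*7) (not simplifiable)
Result: no simplifiable subexpression found -> normal form.

Answer: yes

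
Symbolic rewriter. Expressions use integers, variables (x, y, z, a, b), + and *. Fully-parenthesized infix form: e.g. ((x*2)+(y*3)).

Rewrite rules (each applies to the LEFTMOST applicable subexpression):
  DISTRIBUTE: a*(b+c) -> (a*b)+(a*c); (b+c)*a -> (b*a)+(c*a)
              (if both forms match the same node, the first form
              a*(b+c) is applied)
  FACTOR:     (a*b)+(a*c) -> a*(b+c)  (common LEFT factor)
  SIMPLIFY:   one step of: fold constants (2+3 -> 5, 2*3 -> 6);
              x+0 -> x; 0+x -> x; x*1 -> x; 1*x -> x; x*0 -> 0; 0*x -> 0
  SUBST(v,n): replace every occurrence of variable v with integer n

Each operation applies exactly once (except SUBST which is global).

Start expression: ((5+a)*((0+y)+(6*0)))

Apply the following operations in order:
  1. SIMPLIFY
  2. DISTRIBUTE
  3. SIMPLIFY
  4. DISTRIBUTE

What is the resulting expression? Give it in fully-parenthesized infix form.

Answer: (((5*y)+(a*y))+((5+a)*0))

Derivation:
Start: ((5+a)*((0+y)+(6*0)))
Apply SIMPLIFY at RL (target: (0+y)): ((5+a)*((0+y)+(6*0))) -> ((5+a)*(y+(6*0)))
Apply DISTRIBUTE at root (target: ((5+a)*(y+(6*0)))): ((5+a)*(y+(6*0))) -> (((5+a)*y)+((5+a)*(6*0)))
Apply SIMPLIFY at RR (target: (6*0)): (((5+a)*y)+((5+a)*(6*0))) -> (((5+a)*y)+((5+a)*0))
Apply DISTRIBUTE at L (target: ((5+a)*y)): (((5+a)*y)+((5+a)*0)) -> (((5*y)+(a*y))+((5+a)*0))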